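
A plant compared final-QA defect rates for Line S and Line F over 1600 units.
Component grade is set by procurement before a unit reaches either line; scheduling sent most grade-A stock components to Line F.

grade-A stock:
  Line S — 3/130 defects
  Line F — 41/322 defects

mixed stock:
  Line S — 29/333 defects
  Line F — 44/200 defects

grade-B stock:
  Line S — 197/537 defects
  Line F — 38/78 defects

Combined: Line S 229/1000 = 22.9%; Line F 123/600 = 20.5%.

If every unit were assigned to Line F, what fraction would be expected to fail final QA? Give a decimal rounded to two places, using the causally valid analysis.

0.30

Component grade differs across lines for reasons unrelated to any effect of the line itself, and it separately predicts the outcome — a classic confounder. We must compare within component grade levels.
Standardising Line F to the population component grade mix: 0.282·41/322 + 0.333·44/200 + 0.384·38/78 = 0.297.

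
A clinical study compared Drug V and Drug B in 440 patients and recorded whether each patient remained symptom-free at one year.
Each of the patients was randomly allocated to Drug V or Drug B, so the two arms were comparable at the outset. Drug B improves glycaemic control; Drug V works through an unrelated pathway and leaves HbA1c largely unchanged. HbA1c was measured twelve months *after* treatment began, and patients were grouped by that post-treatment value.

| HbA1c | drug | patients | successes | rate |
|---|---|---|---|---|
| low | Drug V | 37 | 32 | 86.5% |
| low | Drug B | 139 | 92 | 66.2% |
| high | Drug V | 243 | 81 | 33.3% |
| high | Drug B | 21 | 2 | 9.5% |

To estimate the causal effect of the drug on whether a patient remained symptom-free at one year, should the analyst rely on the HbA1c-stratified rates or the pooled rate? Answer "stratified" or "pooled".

pooled

Within every HbA1c level Drug V has the higher rate, yet pooled Drug B does — Simpson's reversal.
HbA1c lies on the pathway drug → HbA1c → outcome, so adjusting for it blocks the indirect effect. For the total causal effect of drug, use the unadjusted pooled rates.
Pooled: Drug V 40.4% vs Drug B 58.8%; Drug B is higher overall.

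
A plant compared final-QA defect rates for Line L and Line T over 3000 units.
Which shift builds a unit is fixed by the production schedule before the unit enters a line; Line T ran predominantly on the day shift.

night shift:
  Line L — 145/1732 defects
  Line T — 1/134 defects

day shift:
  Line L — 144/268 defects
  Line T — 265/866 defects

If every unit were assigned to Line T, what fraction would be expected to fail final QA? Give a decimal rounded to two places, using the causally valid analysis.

Shift satisfies the back-door criterion: it is not a descendant of the line, and it blocks the spurious path from line to outcome. Adjusting for it (i.e., using the within-shift rates) gives the causal effect.
Standardising Line T to the population shift mix: 0.622·1/134 + 0.378·265/866 = 0.120.

0.12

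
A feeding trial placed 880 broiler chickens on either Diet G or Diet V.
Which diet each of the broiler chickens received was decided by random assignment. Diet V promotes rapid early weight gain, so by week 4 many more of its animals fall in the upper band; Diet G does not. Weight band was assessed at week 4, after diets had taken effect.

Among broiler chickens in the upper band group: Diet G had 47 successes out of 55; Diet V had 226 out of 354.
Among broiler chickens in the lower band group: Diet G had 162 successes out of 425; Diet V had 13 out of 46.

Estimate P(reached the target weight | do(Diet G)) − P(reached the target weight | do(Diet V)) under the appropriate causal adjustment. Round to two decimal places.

-0.16

The stratified and pooled comparisons disagree (Diet G wins within each week-4 weight band; Diet V wins overall), so the answer turns on the causal role of week-4 weight band.
Week-4 weight band lies on the pathway diet → week-4 weight band → outcome, so adjusting for it blocks the indirect effect. For the total causal effect of diet, use the unadjusted pooled rates.
The causal difference is the pooled difference: 0.435 − 0.598 = -0.162.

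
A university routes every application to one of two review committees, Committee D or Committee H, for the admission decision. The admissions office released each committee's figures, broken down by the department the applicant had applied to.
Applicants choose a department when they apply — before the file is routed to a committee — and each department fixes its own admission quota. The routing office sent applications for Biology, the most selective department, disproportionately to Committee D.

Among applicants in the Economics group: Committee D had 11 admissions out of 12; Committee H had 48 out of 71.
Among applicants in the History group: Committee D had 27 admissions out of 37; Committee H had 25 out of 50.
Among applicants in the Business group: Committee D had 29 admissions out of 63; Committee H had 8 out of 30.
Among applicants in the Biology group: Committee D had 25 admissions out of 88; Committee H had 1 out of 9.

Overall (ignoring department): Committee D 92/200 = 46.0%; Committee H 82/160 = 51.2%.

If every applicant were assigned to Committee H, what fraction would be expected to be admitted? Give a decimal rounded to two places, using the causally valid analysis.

0.38

Nothing the review committee does changes department; the imbalance is an allocation artefact. With department also predicting the outcome, the pooled figure is confounded, and the within-stratum comparison is the causal one.
Standardising Committee H to the population department mix: 0.231·48/71 + 0.242·25/50 + 0.258·8/30 + 0.269·1/9 = 0.376.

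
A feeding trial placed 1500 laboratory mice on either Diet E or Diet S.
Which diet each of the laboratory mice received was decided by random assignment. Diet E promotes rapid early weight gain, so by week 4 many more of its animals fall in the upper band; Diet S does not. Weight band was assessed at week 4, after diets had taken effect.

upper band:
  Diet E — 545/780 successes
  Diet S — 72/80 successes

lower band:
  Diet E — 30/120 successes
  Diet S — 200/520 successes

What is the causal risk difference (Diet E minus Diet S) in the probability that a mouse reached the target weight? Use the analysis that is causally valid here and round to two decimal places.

Within every week-4 weight band level Diet S has the higher rate, yet pooled Diet E does — Simpson's reversal.
Week-4 weight band here is a post-treatment variable shaped by the diet; conditioning on it would introduce bias rather than remove it. The overall comparison is the causal one.
The causal difference is the pooled difference: 0.639 − 0.453 = +0.186.

+0.19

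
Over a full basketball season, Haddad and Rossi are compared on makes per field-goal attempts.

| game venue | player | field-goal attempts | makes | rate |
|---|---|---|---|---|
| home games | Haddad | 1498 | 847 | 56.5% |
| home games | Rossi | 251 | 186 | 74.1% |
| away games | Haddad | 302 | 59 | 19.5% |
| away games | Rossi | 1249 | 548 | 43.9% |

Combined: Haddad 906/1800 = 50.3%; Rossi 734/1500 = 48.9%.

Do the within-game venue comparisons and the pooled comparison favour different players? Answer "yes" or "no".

yes

Within each game venue level (home games 56.5% vs 74.1%; away games 19.5% vs 43.9%), Rossi has the higher rate every time. Pooled: 50.3% vs 48.9% — Haddad has the higher rate overall. The two comparisons disagree.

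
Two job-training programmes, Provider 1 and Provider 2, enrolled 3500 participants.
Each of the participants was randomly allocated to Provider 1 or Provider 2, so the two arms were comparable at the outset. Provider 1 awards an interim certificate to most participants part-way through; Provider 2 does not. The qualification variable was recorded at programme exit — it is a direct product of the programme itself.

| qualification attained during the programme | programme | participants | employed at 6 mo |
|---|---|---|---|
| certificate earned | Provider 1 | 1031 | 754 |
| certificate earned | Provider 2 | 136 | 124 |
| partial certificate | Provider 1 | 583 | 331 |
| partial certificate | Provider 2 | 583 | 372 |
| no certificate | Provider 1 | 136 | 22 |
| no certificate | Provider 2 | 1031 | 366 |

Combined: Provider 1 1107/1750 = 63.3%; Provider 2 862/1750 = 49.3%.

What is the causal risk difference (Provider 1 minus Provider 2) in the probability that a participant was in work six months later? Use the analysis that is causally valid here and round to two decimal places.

The stratified and pooled comparisons disagree (Provider 2 wins within each qualification attained during the programme; Provider 1 wins overall), so the answer turns on the causal role of qualification attained during the programme.
Stratifying would compare programmes among participants the programmes themselves sorted into qualification attained during the programme groups — a form of selection on an intermediate. The unconditioned pooled rates give the total causal effect.
The causal difference is the pooled difference: 0.633 − 0.493 = +0.140.

+0.14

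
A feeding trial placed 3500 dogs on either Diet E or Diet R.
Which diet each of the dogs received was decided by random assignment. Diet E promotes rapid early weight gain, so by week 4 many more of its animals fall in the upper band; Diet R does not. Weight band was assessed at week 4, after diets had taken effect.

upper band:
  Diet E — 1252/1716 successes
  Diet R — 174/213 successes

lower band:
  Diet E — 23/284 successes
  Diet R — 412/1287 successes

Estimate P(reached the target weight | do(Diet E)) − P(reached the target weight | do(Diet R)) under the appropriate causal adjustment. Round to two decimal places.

The week-4 weight band-specific comparison favours Diet R throughout, but the pooled figures favour Diet E. The question is whether to condition on week-4 weight band.
Week-4 weight band lies on the pathway diet → week-4 weight band → outcome, so adjusting for it blocks the indirect effect. For the total causal effect of diet, use the unadjusted pooled rates.
The causal difference is the pooled difference: 0.637 − 0.391 = +0.247.

+0.25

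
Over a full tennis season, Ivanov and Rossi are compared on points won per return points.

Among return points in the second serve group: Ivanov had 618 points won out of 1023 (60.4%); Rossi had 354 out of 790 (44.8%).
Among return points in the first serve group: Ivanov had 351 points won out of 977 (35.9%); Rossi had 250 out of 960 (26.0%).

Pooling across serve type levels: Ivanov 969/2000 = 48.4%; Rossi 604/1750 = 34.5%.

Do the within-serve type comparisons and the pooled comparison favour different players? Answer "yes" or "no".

no

Within each serve type level (second serve 60.4% vs 44.8%; first serve 35.9% vs 26.0%), Ivanov has the higher rate every time. Pooled: 48.4% vs 34.5% — Ivanov has the higher rate overall. They agree.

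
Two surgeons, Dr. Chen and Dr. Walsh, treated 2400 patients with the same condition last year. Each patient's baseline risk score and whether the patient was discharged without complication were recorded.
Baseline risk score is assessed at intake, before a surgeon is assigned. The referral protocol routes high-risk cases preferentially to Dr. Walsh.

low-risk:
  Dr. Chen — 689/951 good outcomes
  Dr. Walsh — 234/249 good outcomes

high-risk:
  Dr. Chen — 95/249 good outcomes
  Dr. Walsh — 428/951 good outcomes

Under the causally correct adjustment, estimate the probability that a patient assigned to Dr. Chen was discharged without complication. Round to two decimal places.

The baseline risk score-specific comparison favours Dr. Walsh throughout, but the pooled figures favour Dr. Chen. The question is whether to condition on baseline risk score.
The imbalance in baseline risk score arose from how patients were allocated, not from anything the surgeon did; and baseline risk score independently affects the outcome. The pooled gap is confounded — condition on baseline risk score.
Standardising Dr. Chen to the population baseline risk score mix: 0.500·689/951 + 0.500·95/249 = 0.553.

0.55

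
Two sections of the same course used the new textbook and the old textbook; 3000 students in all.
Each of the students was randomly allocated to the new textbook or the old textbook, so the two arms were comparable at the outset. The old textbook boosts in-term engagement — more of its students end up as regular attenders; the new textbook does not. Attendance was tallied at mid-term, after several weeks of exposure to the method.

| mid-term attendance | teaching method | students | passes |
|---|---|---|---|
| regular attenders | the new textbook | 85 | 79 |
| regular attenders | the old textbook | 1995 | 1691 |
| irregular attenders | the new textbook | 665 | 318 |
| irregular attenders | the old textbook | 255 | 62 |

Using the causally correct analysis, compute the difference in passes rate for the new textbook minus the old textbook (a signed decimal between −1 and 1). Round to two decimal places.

Mid-term attendance is downstream of the teaching method. One should not condition on a consequence of treatment, so the overall rates are the right comparison.
The causal difference is the pooled difference: 0.529 − 0.779 = -0.250.

-0.25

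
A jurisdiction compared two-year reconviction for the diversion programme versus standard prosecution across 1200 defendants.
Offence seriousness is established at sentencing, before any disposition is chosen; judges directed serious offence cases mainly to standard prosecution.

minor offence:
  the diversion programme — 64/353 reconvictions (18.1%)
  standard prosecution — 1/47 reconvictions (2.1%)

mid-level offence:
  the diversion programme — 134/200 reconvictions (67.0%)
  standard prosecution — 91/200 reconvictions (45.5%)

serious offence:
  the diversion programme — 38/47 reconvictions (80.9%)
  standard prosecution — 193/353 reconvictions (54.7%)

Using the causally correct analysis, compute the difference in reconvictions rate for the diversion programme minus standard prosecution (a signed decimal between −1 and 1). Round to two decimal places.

The offence seriousness-specific comparison favours standard prosecution throughout, but the pooled figures favour the diversion programme. The question is whether to condition on offence seriousness.
Since offence seriousness is a pre-existing factor (not a product of the disposition) and it affects the outcome on its own, it is a confounder. The stratified rates, not the pooled rate, identify the causal effect.
Adjusting over the population distribution of offence seriousness: 0.333·(0.181−0.021) + 0.333·(0.670−0.455) + 0.333·(0.809−0.547) = +0.212.

+0.21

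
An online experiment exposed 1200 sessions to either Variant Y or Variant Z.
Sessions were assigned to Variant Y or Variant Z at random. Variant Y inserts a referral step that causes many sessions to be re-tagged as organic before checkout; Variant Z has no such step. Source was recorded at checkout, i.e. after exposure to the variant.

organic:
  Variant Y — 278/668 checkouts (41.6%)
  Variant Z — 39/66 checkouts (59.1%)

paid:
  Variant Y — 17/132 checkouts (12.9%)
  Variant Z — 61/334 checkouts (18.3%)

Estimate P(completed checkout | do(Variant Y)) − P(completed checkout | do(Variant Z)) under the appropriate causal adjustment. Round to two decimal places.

The traffic source-specific comparison favours Variant Z throughout, but the pooled figures favour Variant Y. The question is whether to condition on traffic source.
Traffic source is downstream of the variant. One should not condition on a consequence of treatment, so the overall rates are the right comparison.
The causal difference is the pooled difference: 0.369 − 0.250 = +0.119.

+0.12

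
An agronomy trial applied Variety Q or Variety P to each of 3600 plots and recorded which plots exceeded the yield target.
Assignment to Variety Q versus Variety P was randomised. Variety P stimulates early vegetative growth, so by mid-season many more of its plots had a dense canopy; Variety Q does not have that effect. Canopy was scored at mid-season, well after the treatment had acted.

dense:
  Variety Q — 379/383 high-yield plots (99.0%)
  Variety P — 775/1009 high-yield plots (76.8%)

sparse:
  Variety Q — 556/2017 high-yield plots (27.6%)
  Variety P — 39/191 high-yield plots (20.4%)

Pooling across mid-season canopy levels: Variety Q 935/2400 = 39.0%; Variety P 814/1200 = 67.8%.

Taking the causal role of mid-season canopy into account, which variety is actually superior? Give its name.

Variety P

The distribution of mid-season canopy is itself part of what the variety does — it is an intermediate outcome. Holding it fixed would remove that part of the effect; the total effect is the pooled difference.
Pooled: Variety Q 39.0% vs Variety P 67.8%; Variety P is higher overall.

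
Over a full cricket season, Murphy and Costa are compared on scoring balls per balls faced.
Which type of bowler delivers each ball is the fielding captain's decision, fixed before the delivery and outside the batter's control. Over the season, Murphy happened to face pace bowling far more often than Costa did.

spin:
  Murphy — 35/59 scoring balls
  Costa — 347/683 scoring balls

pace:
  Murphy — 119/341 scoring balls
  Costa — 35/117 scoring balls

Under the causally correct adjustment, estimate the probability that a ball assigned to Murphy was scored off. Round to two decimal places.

0.50

Bowling type differs across players for reasons unrelated to any effect of the player itself, and it separately predicts the outcome — a classic confounder. We must compare within bowling type levels.
Standardising Murphy to the population bowling type mix: 0.618·35/59 + 0.382·119/341 = 0.500.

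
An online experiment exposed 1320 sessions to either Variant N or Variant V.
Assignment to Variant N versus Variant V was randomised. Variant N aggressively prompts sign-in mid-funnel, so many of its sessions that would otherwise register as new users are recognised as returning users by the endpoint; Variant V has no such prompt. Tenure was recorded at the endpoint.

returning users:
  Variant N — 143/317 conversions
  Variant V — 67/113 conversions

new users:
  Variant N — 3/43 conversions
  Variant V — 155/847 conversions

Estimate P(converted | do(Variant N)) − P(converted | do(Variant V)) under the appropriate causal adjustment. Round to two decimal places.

+0.17

The user tenure-specific comparison favours Variant V throughout, but the pooled figures favour Variant N. The question is whether to condition on user tenure.
User tenure is recorded after the variant and is itself shifted by it — it sits on the causal path from variant to outcome. Conditioning on a mediator would strip out part of the effect we want; the pooled comparison gives the total causal effect.
The causal difference is the pooled difference: 0.406 − 0.231 = +0.174.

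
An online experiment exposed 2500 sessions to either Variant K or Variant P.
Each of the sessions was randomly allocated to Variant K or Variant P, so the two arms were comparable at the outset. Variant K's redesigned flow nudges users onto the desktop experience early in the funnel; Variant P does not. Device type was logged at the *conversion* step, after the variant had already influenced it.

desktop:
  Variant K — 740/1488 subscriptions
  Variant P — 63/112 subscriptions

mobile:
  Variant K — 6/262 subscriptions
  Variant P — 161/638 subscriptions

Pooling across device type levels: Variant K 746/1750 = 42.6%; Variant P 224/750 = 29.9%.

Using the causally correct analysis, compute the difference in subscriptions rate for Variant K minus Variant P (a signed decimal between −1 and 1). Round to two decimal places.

+0.13

Within every device type level Variant P has the higher rate, yet pooled Variant K does — Simpson's reversal.
Because the variant influences device type, device type is a post-treatment mediator, not a confounder. Stratifying on it would bias the estimate; the causal effect is the crude pooled difference.
The causal difference is the pooled difference: 0.426 − 0.299 = +0.128.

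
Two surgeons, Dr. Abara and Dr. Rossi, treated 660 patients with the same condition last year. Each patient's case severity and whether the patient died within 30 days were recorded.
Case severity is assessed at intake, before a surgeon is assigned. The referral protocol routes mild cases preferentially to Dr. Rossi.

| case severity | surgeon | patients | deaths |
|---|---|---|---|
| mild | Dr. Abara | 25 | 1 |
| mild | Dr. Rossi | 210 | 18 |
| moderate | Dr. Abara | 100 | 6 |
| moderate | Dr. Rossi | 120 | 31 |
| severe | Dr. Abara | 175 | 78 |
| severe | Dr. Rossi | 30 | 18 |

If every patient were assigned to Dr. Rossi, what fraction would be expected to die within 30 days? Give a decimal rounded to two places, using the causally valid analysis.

The imbalance in case severity arose from how patients were allocated, not from anything the surgeon did; and case severity independently affects the outcome. The pooled gap is confounded — condition on case severity.
Standardising Dr. Rossi to the population case severity mix: 0.356·18/210 + 0.333·31/120 + 0.311·18/30 = 0.303.

0.30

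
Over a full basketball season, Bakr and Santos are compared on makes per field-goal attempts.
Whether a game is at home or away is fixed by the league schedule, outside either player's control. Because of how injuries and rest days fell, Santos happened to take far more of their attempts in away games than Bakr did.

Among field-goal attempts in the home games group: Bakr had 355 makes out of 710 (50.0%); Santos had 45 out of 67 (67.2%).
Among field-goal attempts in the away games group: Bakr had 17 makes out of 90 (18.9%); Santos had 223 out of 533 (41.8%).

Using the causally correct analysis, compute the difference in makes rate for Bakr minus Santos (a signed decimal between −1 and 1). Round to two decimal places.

Game venue satisfies the back-door criterion: it is not a descendant of the player, and it blocks the spurious path from player to outcome. Adjusting for it (i.e., using the within-game venue rates) gives the causal effect.
Adjusting over the population distribution of game venue: 0.555·(0.500−0.672) + 0.445·(0.189−0.418) = -0.197.

-0.20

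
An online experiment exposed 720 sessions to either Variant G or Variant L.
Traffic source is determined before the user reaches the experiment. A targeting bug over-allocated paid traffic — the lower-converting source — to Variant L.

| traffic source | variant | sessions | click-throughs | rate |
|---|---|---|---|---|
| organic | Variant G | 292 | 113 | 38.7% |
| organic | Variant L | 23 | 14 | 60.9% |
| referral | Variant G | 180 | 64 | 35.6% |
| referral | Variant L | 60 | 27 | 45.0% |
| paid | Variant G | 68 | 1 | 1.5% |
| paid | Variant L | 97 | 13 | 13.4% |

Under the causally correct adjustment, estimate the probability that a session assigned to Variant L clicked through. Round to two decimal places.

Here traffic source is a common cause — it drives both which variant a case falls under and the outcome. The crude comparison mixes populations; the stratum-specific rates are the causally relevant ones.
Standardising Variant L to the population traffic source mix: 0.438·14/23 + 0.333·27/60 + 0.229·13/97 = 0.447.

0.45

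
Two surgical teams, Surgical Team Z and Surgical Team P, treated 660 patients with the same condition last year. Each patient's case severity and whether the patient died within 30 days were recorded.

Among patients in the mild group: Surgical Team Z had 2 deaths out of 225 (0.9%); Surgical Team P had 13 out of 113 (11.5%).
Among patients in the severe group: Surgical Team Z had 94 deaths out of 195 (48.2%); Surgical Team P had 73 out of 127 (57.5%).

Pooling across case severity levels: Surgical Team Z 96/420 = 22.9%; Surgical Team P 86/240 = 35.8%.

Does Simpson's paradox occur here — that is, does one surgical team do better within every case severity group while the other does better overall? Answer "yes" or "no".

Within each case severity level (mild 0.9% vs 11.5%; severe 48.2% vs 57.5%), Surgical Team Z has the lower rate every time. Pooled: 22.9% vs 35.8% — Surgical Team Z has the lower rate overall. They agree.

no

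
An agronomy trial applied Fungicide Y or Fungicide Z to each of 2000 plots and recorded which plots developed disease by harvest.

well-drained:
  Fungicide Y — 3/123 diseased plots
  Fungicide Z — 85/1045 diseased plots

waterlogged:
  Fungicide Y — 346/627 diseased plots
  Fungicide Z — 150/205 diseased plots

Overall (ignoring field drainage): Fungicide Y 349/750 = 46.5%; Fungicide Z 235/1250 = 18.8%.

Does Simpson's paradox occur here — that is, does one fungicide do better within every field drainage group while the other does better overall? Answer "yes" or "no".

yes

Within each field drainage level (well-drained 2.4% vs 8.1%; waterlogged 55.2% vs 73.2%), Fungicide Y has the lower rate every time. Pooled: 46.5% vs 18.8% — Fungicide Z has the lower rate overall. The two comparisons disagree.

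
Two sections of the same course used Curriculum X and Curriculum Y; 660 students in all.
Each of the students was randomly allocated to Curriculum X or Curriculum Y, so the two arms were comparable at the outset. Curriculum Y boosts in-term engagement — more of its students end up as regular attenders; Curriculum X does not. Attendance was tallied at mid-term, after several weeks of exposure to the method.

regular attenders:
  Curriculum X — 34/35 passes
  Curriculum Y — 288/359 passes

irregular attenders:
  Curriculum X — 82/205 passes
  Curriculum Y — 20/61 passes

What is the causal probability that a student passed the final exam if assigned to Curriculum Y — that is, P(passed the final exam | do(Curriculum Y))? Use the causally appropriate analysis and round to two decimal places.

0.73

Mid-term attendance is downstream of the teaching method. One should not condition on a consequence of treatment, so the overall rates are the right comparison.
So P(outcome | do(Curriculum Y)) is just the pooled rate for Curriculum Y: 308/420 = 0.733.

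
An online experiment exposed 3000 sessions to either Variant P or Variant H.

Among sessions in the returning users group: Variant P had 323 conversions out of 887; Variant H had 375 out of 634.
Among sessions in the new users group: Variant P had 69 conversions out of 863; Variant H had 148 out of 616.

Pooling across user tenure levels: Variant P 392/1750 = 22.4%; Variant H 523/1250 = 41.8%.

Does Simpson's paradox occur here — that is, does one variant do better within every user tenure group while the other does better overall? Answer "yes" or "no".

no

Within each user tenure level (returning users 36.4% vs 59.1%; new users 8.0% vs 24.0%), Variant H has the higher rate every time. Pooled: 22.4% vs 41.8% — Variant H has the higher rate overall. They agree.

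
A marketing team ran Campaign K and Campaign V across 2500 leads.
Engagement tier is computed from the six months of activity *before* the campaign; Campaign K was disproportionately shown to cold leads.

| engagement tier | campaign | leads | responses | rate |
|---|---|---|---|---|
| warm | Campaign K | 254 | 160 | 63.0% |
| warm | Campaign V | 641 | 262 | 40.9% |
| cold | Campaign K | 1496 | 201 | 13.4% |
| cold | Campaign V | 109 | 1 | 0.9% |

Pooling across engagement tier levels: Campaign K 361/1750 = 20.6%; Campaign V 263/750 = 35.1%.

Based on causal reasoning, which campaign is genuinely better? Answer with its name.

Campaign K

Nothing the campaign does changes engagement tier; the imbalance is an allocation artefact. With engagement tier also predicting the outcome, the pooled figure is confounded, and the within-stratum comparison is the causal one.
Within each level — warm: 63.0% vs 40.9%; cold: 13.4% vs 0.9% — Campaign K is higher every time.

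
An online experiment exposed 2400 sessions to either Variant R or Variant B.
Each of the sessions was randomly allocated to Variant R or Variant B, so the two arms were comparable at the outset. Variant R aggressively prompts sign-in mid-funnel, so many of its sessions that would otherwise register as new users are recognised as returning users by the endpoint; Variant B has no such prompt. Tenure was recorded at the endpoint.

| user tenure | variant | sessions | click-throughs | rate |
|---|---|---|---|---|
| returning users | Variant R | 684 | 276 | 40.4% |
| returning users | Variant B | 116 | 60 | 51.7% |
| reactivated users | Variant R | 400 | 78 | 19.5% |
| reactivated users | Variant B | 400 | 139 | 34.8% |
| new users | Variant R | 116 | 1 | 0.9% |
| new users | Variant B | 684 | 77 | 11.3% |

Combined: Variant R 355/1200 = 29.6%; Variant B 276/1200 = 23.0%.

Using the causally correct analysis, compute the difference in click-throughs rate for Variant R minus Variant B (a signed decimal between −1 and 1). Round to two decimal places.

Variant B is higher inside every user tenure stratum but Variant R is higher in aggregate. Whether to stratify depends on how user tenure relates to the variant.
User tenure lies on the pathway variant → user tenure → outcome, so adjusting for it blocks the indirect effect. For the total causal effect of variant, use the unadjusted pooled rates.
The causal difference is the pooled difference: 0.296 − 0.230 = +0.066.

+0.07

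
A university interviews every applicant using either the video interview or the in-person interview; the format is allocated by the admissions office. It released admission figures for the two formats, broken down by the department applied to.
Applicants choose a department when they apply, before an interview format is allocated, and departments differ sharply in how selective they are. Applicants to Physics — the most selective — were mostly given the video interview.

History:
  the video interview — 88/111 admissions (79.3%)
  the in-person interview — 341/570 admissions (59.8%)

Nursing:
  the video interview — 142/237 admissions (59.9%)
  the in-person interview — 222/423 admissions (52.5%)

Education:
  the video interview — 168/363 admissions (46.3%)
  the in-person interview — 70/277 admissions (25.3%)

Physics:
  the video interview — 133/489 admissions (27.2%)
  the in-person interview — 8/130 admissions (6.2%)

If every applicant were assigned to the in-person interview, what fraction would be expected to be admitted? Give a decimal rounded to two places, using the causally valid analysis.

Since department is a pre-existing factor (not a product of the interview format) and it affects the outcome on its own, it is a confounder. The stratified rates, not the pooled rate, identify the causal effect.
Standardising the in-person interview to the population department mix: 0.262·341/570 + 0.254·222/423 + 0.246·70/277 + 0.238·8/130 = 0.367.

0.37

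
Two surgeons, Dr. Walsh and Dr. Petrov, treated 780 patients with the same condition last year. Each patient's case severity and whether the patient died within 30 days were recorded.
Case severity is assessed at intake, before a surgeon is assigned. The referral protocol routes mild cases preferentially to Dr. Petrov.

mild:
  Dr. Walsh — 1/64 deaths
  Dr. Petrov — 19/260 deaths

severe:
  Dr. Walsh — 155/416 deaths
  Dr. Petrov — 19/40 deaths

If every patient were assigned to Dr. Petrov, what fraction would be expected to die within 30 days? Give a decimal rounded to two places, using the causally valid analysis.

0.31

Dr. Walsh is lower inside every case severity stratum but Dr. Petrov is lower in aggregate. Whether to stratify depends on how case severity relates to the surgeon.
Since case severity is a pre-existing factor (not a product of the surgeon) and it affects the outcome on its own, it is a confounder. The stratified rates, not the pooled rate, identify the causal effect.
Standardising Dr. Petrov to the population case severity mix: 0.415·19/260 + 0.585·19/40 = 0.308.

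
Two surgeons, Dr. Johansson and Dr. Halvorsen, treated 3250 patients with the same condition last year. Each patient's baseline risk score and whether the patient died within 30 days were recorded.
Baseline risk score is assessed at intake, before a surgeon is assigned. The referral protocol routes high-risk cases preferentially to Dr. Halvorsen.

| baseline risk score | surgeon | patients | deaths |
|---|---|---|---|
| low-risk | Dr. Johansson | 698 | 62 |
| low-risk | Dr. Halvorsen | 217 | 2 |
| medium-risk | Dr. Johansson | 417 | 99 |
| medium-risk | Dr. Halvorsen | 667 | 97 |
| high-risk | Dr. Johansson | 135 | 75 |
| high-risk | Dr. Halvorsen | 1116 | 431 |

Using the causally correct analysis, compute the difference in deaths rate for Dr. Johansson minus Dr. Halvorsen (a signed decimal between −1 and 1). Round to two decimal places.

The imbalance in baseline risk score arose from how patients were allocated, not from anything the surgeon did; and baseline risk score independently affects the outcome. The pooled gap is confounded — condition on baseline risk score.
Adjusting over the population distribution of baseline risk score: 0.282·(0.089−0.009) + 0.334·(0.237−0.145) + 0.385·(0.556−0.386) = +0.118.

+0.12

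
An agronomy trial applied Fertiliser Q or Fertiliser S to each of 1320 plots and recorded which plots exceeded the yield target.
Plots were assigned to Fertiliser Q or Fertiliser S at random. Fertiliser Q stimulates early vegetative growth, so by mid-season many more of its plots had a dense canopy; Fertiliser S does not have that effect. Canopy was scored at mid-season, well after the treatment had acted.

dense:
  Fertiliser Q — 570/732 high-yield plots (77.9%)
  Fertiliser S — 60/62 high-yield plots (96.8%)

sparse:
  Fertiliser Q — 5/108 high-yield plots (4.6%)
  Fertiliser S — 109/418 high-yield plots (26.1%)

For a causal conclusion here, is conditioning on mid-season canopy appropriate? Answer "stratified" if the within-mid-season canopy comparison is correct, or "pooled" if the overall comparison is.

pooled

Fertiliser S is higher inside every mid-season canopy stratum but Fertiliser Q is higher in aggregate. Whether to stratify depends on how mid-season canopy relates to the fertiliser.
Mid-season canopy is recorded after the fertiliser and is itself shifted by it — it sits on the causal path from fertiliser to outcome. Conditioning on a mediator would strip out part of the effect we want; the pooled comparison gives the total causal effect.
Pooled: Fertiliser Q 68.5% vs Fertiliser S 35.2%; Fertiliser Q is higher overall.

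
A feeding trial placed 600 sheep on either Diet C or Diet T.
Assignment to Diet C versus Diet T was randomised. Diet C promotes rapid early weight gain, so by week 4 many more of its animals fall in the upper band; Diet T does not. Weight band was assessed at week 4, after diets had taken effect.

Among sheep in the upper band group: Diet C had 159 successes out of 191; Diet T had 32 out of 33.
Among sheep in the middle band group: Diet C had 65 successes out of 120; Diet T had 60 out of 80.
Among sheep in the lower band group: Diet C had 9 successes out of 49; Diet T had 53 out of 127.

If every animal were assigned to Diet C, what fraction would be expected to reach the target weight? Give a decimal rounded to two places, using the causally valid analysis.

0.65

The week-4 weight band-specific comparison favours Diet T throughout, but the pooled figures favour Diet C. The question is whether to condition on week-4 weight band.
Week-4 weight band lies on the pathway diet → week-4 weight band → outcome, so adjusting for it blocks the indirect effect. For the total causal effect of diet, use the unadjusted pooled rates.
So P(outcome | do(Diet C)) is just the pooled rate for Diet C: 233/360 = 0.647.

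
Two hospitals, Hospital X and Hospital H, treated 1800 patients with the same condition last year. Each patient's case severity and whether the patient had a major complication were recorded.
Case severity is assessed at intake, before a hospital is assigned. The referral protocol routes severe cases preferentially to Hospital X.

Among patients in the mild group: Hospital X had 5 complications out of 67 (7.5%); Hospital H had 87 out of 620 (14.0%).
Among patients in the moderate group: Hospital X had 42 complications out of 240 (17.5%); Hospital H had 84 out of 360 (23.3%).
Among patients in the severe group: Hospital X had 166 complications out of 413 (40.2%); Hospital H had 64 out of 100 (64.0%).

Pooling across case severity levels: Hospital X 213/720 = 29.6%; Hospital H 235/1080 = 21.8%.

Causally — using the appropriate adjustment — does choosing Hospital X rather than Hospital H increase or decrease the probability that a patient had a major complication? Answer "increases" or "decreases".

decreases

Here case severity is a common cause — it drives both which hospital a case falls under and the outcome. The crude comparison mixes populations; the stratum-specific rates are the causally relevant ones.
Within each level — mild: 7.5% vs 14.0%; moderate: 17.5% vs 23.3%; severe: 40.2% vs 64.0% — Hospital X is lower every time.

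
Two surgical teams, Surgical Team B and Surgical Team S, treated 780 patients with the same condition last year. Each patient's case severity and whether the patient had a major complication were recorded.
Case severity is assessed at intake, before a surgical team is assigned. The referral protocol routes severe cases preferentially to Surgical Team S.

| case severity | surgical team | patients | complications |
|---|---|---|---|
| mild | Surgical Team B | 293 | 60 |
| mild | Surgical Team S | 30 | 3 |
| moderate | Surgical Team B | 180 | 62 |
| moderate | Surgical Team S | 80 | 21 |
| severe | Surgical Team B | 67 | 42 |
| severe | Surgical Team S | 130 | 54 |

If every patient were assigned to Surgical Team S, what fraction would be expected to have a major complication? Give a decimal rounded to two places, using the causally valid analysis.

0.23

Since case severity is a pre-existing factor (not a product of the surgical team) and it affects the outcome on its own, it is a confounder. The stratified rates, not the pooled rate, identify the causal effect.
Standardising Surgical Team S to the population case severity mix: 0.414·3/30 + 0.333·21/80 + 0.253·54/130 = 0.234.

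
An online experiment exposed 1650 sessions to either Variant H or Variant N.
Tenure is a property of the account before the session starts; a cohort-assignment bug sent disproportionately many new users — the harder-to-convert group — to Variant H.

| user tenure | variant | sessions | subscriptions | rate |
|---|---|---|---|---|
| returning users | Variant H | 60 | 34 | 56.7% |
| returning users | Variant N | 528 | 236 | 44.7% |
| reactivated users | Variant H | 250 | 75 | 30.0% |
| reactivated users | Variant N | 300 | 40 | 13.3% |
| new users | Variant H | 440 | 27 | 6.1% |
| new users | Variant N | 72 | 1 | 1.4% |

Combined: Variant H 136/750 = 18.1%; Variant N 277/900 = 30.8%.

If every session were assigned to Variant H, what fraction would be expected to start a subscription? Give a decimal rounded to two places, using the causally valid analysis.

0.32

Since user tenure is a pre-existing factor (not a product of the variant) and it affects the outcome on its own, it is a confounder. The stratified rates, not the pooled rate, identify the causal effect.
Standardising Variant H to the population user tenure mix: 0.356·34/60 + 0.333·75/250 + 0.310·27/440 = 0.321.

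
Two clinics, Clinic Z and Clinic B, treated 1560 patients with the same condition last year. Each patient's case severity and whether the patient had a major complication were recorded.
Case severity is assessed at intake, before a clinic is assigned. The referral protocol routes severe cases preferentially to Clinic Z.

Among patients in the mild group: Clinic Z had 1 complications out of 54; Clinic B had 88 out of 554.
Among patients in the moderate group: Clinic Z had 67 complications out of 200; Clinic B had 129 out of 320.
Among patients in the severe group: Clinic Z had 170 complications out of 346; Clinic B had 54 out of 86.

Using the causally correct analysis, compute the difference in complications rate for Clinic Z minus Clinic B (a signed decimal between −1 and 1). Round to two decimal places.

-0.12

Here case severity is a common cause — it drives both which clinic a case falls under and the outcome. The crude comparison mixes populations; the stratum-specific rates are the causally relevant ones.
Adjusting over the population distribution of case severity: 0.390·(0.019−0.159) + 0.333·(0.335−0.403) + 0.277·(0.491−0.628) = -0.115.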